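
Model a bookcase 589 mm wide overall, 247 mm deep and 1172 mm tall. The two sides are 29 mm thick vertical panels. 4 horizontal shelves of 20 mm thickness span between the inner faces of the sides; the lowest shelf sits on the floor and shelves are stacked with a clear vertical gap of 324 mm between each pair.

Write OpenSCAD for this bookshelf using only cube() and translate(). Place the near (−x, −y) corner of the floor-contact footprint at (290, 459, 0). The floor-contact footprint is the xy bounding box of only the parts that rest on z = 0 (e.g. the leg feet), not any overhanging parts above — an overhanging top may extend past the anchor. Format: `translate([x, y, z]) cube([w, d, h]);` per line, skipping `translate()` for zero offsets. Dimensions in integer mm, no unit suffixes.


translate([290, 459, 0]) cube([29, 247, 1172]);
translate([850, 459, 0]) cube([29, 247, 1172]);
translate([319, 459, 0]) cube([531, 247, 20]);
translate([319, 459, 344]) cube([531, 247, 20]);
translate([319, 459, 688]) cube([531, 247, 20]);
translate([319, 459, 1032]) cube([531, 247, 20]);


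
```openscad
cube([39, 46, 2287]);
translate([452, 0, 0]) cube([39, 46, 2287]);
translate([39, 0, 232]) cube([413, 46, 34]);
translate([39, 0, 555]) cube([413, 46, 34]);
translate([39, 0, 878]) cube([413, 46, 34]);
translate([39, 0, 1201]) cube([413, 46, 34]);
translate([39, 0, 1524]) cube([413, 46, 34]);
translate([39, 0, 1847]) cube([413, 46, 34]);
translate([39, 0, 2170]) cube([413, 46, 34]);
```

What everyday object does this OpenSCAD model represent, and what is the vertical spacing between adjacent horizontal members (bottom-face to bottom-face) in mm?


A ladder. The rung spacing is 323 mm.

Two tall 39×46 posts with 7 short bars between them — a ladder. Adjacent rungs sit at z = 232 and z = 555, so the spacing is 555 − 232 = 323 mm.


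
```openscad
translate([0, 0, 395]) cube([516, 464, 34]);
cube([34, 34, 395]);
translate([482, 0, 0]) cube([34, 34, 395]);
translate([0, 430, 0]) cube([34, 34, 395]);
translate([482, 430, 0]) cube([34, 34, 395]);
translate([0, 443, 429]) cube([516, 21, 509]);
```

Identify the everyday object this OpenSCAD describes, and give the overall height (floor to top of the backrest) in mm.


A chair. The overall height is 938 mm.

A slab on four corner posts with a tall panel at the back — a chair. The seat slab sits at z = 395 with thickness 34, and the 509 mm backrest starts at the seat top, so the overall height is 395 + 34 + 509 = 938 mm.


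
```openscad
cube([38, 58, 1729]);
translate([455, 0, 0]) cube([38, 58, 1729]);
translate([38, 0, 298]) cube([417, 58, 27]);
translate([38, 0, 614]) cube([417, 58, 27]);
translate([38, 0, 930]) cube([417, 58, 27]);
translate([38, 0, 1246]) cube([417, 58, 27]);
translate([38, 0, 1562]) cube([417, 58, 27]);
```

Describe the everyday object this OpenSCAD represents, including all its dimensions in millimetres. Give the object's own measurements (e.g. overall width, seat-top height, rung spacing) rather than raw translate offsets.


A straight ladder. Two 38×58 mm vertical rails, 1729 mm tall, stand 493 mm apart (outside-to-outside) with their front faces coplanar on the −y side. 5 rungs, each 58 mm deep and 27 mm tall, span between the inner faces of the rails, front faces flush with the rails. The lowest rung's underside is at z = 298 mm and rungs are spaced 316 mm apart (underside to underside).


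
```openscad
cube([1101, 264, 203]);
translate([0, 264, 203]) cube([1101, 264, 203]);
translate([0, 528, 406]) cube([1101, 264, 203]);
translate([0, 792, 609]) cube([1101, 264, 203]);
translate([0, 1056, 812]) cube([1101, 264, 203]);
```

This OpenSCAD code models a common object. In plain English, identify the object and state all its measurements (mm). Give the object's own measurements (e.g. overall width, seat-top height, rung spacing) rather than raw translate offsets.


A straight staircase of 5 solid steps. Each step is 1101 mm wide (x), 264 mm deep (y, the going) and 203 mm tall (the rise). The first step rests on the floor; each subsequent step sits one going further in +y and one rise higher in +z, directly behind and above the previous step with no overlap.


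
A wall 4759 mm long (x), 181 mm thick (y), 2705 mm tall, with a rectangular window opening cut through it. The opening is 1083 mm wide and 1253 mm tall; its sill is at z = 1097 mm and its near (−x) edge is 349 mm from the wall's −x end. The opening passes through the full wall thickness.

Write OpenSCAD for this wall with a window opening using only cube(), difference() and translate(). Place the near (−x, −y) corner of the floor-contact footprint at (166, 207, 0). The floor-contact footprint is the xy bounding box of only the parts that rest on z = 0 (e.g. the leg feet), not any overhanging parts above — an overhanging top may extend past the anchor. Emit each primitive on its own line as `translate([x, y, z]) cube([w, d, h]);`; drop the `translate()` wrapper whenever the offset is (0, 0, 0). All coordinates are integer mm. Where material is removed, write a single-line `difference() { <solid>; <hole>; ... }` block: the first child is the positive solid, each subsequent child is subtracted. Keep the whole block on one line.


difference() { translate([166, 207, 0]) cube([4759, 181, 2705]); translate([515, 207, 1097]) cube([1083, 181, 1253]); }


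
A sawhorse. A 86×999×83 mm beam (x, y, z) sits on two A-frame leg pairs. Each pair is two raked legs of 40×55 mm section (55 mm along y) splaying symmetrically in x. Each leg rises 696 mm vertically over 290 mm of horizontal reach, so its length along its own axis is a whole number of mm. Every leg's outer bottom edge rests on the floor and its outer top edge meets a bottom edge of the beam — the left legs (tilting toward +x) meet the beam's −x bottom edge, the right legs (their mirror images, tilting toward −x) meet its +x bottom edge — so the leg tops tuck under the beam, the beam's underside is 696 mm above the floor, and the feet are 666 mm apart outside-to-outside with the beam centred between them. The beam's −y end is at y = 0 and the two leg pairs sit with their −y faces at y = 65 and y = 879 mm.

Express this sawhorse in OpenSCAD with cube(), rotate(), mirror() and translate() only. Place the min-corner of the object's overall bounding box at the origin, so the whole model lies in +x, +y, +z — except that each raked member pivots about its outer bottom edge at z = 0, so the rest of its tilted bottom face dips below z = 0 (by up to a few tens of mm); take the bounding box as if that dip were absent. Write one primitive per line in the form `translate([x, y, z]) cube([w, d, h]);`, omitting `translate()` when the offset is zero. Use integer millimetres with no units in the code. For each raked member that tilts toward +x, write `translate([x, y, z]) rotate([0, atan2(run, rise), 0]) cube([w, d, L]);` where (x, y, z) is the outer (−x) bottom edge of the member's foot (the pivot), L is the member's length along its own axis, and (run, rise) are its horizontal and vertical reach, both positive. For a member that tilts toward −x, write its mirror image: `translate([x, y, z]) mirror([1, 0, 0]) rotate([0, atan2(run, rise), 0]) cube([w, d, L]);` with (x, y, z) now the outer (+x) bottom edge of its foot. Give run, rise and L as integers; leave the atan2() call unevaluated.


// leg length = √(290² + 696²) = 754
// right-leg outer foot x = 2·290 + 86 = 666
// beam min-corner = (290, 0, 696)
translate([290, 0, 696]) cube([86, 999, 83]);
translate([0, 65, 0]) rotate([0, atan2(290, 696), 0]) cube([40, 55, 754]);
translate([666, 65, 0]) mirror([1, 0, 0]) rotate([0, atan2(290, 696), 0]) cube([40, 55, 754]);
translate([0, 879, 0]) rotate([0, atan2(290, 696), 0]) cube([40, 55, 754]);
translate([666, 879, 0]) mirror([1, 0, 0]) rotate([0, atan2(290, 696), 0]) cube([40, 55, 754]);


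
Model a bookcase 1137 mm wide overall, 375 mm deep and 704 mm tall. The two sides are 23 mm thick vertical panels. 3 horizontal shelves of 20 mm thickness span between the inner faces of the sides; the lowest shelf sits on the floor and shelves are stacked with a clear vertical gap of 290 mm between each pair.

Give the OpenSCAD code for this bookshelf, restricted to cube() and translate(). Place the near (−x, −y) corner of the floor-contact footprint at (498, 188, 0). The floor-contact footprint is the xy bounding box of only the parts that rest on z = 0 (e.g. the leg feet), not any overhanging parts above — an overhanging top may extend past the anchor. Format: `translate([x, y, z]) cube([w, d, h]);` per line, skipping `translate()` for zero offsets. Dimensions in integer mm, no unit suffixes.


translate([498, 188, 0]) cube([23, 375, 704]);
translate([1612, 188, 0]) cube([23, 375, 704]);
translate([521, 188, 0]) cube([1091, 375, 20]);
translate([521, 188, 310]) cube([1091, 375, 20]);
translate([521, 188, 620]) cube([1091, 375, 20]);


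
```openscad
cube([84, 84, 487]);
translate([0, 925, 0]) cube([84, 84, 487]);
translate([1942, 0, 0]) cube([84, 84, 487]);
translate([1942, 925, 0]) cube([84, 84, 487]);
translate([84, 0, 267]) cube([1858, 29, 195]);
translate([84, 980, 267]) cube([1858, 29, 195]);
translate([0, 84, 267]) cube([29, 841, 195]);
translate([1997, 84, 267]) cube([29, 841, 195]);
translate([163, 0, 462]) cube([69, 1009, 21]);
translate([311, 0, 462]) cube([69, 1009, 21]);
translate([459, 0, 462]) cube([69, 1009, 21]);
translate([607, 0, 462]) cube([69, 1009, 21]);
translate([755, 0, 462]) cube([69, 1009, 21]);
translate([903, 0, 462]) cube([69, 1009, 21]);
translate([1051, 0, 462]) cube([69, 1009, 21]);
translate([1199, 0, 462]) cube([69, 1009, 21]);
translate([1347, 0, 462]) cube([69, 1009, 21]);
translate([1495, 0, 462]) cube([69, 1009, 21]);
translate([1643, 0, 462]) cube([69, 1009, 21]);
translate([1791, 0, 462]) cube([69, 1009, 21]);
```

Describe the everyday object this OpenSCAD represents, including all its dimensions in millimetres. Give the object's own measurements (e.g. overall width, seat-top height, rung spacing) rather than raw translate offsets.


A bed frame 2026 mm long (x) by 1009 mm wide (y). Four 84×84 mm corner posts, 487 mm tall, at the corners of the footprint. Four rails of 29 mm thickness and 195 mm height run between adjacent posts with their undersides at z = 267 mm, their outer faces flush with the outside of the frame (the two x-running rails run between the posts' inner faces; the two y-running rails run between the posts' inner faces). 12 slats, each 69 mm wide (x) and 21 mm thick, lie across the top of the two x-running rails, running the full 1009 mm width of the frame in y; along x they sit between the end posts with a 79 mm gap after the −x posts and between neighbouring slats, leaving 82 mm before the +x posts.


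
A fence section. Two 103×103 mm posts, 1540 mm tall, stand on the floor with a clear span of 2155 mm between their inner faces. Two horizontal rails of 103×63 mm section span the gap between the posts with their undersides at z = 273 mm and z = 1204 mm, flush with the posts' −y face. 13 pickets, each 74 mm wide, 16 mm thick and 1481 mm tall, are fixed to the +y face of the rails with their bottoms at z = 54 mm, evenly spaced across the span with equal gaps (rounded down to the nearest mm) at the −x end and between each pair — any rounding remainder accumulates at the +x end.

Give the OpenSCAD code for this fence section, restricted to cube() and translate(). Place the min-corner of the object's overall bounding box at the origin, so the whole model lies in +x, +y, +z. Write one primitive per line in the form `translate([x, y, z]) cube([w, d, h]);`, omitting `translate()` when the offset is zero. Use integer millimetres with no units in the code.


cube([103, 103, 1540]);
translate([2258, 0, 0]) cube([103, 103, 1540]);
translate([103, 0, 273]) cube([2155, 103, 63]);
translate([103, 0, 1204]) cube([2155, 103, 63]);
translate([188, 103, 54]) cube([74, 16, 1481]);
translate([347, 103, 54]) cube([74, 16, 1481]);
translate([506, 103, 54]) cube([74, 16, 1481]);
translate([665, 103, 54]) cube([74, 16, 1481]);
translate([824, 103, 54]) cube([74, 16, 1481]);
translate([983, 103, 54]) cube([74, 16, 1481]);
translate([1142, 103, 54]) cube([74, 16, 1481]);
translate([1301, 103, 54]) cube([74, 16, 1481]);
translate([1460, 103, 54]) cube([74, 16, 1481]);
translate([1619, 103, 54]) cube([74, 16, 1481]);
translate([1778, 103, 54]) cube([74, 16, 1481]);
translate([1937, 103, 54]) cube([74, 16, 1481]);
translate([2096, 103, 54]) cube([74, 16, 1481]);


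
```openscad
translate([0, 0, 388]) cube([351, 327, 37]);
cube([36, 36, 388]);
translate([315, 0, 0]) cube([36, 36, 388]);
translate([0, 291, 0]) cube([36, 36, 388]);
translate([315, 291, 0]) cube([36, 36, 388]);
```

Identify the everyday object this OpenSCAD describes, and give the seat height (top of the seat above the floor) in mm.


A stool. The seat height is 425 mm.

A 351×327×37 slab at z = 388 on four corner posts — a stool. The seat top is 388 + 37 = 425 mm.


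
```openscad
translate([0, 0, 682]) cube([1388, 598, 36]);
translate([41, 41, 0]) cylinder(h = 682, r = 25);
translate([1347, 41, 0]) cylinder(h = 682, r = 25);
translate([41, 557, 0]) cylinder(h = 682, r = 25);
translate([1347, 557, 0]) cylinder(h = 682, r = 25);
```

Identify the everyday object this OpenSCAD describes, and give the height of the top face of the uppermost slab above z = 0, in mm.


A table. The table height is 718 mm.

A 1388×598×36 slab sits at z = 682 on four Ø50 mm round legs — a table. The top surface is at 682 + 36 = 718 mm.


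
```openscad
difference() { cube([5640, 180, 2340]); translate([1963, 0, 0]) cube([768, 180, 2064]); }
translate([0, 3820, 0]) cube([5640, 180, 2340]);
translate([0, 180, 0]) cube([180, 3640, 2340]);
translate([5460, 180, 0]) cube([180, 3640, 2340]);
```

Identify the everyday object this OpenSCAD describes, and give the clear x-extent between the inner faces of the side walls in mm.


A single room. The interior width is 5280 mm.

Four walls enclosing a rectangle with a door in the front wall — a room. Outside width 5640 minus two 180 mm walls gives 5280 mm.


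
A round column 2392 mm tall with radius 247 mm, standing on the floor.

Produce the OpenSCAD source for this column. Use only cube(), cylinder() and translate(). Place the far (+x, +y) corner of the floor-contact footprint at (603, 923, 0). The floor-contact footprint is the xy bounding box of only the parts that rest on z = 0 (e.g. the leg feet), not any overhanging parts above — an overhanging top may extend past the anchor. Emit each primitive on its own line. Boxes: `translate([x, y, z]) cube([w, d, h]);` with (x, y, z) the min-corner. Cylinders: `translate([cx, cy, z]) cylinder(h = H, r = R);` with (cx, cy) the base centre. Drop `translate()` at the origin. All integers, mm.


translate([356, 676, 0]) cylinder(h = 2392, r = 247);


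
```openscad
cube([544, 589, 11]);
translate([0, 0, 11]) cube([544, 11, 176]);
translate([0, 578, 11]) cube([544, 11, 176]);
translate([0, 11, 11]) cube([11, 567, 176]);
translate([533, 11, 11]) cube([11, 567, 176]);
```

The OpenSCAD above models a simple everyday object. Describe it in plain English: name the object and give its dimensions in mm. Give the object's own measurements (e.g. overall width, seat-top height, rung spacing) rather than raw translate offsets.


An open-topped rectangular box: outside dimensions 544×589×187 mm, with a uniform wall and base thickness of 11 mm. The base is a full 544×589 slab on the floor; four walls sit on top of the base. The front and back walls (the −y and +y sides) span the full width; the two side walls fit between them.


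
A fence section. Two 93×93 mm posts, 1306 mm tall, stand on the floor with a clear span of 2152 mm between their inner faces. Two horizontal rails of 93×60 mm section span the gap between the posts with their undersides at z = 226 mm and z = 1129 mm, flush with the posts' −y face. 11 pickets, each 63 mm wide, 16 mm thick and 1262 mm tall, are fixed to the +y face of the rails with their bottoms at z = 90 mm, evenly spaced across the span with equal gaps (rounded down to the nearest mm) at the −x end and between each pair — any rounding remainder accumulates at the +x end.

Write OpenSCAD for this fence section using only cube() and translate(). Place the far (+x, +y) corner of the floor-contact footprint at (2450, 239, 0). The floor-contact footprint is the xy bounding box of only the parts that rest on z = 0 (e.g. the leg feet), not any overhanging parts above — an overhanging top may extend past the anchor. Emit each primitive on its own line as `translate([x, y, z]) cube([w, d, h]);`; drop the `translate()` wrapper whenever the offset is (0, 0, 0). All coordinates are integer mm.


translate([112, 146, 0]) cube([93, 93, 1306]);
translate([2357, 146, 0]) cube([93, 93, 1306]);
translate([205, 146, 226]) cube([2152, 93, 60]);
translate([205, 146, 1129]) cube([2152, 93, 60]);
translate([326, 239, 90]) cube([63, 16, 1262]);
translate([510, 239, 90]) cube([63, 16, 1262]);
translate([694, 239, 90]) cube([63, 16, 1262]);
translate([878, 239, 90]) cube([63, 16, 1262]);
translate([1062, 239, 90]) cube([63, 16, 1262]);
translate([1246, 239, 90]) cube([63, 16, 1262]);
translate([1430, 239, 90]) cube([63, 16, 1262]);
translate([1614, 239, 90]) cube([63, 16, 1262]);
translate([1798, 239, 90]) cube([63, 16, 1262]);
translate([1982, 239, 90]) cube([63, 16, 1262]);
translate([2166, 239, 90]) cube([63, 16, 1262]);


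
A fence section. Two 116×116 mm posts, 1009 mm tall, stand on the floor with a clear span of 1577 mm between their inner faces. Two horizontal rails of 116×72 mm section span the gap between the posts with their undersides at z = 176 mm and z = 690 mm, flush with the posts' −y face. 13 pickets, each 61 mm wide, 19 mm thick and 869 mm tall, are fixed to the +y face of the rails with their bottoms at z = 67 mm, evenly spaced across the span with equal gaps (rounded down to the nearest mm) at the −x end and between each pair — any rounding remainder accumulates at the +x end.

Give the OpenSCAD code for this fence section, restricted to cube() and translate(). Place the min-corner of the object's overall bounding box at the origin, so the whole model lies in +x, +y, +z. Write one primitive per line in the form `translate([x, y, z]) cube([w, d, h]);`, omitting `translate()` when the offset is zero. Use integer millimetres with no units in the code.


cube([116, 116, 1009]);
translate([1693, 0, 0]) cube([116, 116, 1009]);
translate([116, 0, 176]) cube([1577, 116, 72]);
translate([116, 0, 690]) cube([1577, 116, 72]);
translate([172, 116, 67]) cube([61, 19, 869]);
translate([289, 116, 67]) cube([61, 19, 869]);
translate([406, 116, 67]) cube([61, 19, 869]);
translate([523, 116, 67]) cube([61, 19, 869]);
translate([640, 116, 67]) cube([61, 19, 869]);
translate([757, 116, 67]) cube([61, 19, 869]);
translate([874, 116, 67]) cube([61, 19, 869]);
translate([991, 116, 67]) cube([61, 19, 869]);
translate([1108, 116, 67]) cube([61, 19, 869]);
translate([1225, 116, 67]) cube([61, 19, 869]);
translate([1342, 116, 67]) cube([61, 19, 869]);
translate([1459, 116, 67]) cube([61, 19, 869]);
translate([1576, 116, 67]) cube([61, 19, 869]);


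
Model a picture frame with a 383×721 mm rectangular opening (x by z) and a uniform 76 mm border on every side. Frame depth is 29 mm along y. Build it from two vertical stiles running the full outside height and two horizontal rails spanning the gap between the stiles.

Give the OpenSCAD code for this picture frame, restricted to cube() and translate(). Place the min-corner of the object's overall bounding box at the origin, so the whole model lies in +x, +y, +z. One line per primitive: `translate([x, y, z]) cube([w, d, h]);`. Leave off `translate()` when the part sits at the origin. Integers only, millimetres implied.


cube([76, 29, 873]);
translate([459, 0, 0]) cube([76, 29, 873]);
translate([76, 0, 0]) cube([383, 29, 76]);
translate([76, 0, 797]) cube([383, 29, 76]);


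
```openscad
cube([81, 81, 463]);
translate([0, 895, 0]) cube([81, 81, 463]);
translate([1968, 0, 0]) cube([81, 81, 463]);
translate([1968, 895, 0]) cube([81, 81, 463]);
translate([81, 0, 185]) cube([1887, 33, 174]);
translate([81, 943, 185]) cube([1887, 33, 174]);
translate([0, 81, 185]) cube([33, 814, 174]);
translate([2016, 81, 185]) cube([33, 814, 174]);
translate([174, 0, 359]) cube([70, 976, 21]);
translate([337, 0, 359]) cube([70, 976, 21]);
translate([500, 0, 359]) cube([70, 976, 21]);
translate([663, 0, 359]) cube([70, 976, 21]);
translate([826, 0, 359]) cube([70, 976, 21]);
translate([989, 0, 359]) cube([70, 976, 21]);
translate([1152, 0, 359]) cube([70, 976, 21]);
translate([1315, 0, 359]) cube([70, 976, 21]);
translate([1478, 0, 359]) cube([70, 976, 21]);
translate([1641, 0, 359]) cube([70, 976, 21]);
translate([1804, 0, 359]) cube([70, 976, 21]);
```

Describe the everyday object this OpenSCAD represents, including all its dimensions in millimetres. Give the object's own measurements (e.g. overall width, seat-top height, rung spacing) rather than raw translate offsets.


A bed frame 2049 mm long (x) by 976 mm wide (y). Four 81×81 mm corner posts, 463 mm tall, at the corners of the footprint. Four rails of 33 mm thickness and 174 mm height run between adjacent posts with their undersides at z = 185 mm, their outer faces flush with the outside of the frame (the two x-running rails run between the posts' inner faces; the two y-running rails run between the posts' inner faces). 11 slats, each 70 mm wide (x) and 21 mm thick, lie across the top of the two x-running rails, running the full 976 mm width of the frame in y; along x they sit between the end posts with a 93 mm gap after the −x posts and between neighbouring slats, leaving 94 mm before the +x posts.


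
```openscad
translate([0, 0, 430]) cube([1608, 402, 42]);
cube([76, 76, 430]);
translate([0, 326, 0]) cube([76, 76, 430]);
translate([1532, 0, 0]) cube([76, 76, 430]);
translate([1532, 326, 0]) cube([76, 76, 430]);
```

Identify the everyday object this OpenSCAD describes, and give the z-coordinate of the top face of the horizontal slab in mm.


A bench. The seat-top height is 472 mm.

A long slab on four corner posts — a bench. The slab sits at z = 430 with thickness 42, so the top is 430 + 42 = 472 mm.


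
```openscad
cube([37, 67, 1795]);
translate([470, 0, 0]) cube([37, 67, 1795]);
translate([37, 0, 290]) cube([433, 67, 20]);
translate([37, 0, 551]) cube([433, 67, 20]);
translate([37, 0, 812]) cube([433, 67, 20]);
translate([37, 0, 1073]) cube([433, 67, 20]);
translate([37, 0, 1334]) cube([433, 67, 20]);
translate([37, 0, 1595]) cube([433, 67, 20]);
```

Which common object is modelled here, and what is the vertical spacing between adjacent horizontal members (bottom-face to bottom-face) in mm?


A ladder. The rung spacing is 261 mm.

Two tall 37×67 posts with 6 short bars between them — a ladder. Adjacent rungs sit at z = 290 and z = 551, so the spacing is 551 − 290 = 261 mm.


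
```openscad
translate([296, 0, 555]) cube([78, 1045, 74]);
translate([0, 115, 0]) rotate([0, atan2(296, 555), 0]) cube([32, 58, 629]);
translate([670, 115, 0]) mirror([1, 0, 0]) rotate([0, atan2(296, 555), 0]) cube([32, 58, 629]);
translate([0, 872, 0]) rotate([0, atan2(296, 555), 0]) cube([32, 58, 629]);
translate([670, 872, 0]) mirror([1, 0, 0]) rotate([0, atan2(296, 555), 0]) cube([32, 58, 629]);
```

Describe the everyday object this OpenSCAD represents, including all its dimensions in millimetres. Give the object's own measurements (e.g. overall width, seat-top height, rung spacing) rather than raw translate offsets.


A sawhorse. A 78×1045×74 mm beam (x, y, z) sits on two A-frame leg pairs. Each pair is two raked legs of 32×58 mm section (58 mm along y) splaying symmetrically in x. Each leg rises 555 mm vertically over 296 mm of horizontal reach and is 629 mm long along its own axis. Every leg's outer bottom edge rests on the floor and its outer top edge meets a bottom edge of the beam — the left legs (tilting toward +x) meet the beam's −x bottom edge, the right legs (their mirror images, tilting toward −x) meet its +x bottom edge — so the leg tops tuck under the beam, the beam's underside is 555 mm above the floor, and the feet are 670 mm apart outside-to-outside with the beam centred between them. The two leg pairs are set in 115 mm from either end of the beam.


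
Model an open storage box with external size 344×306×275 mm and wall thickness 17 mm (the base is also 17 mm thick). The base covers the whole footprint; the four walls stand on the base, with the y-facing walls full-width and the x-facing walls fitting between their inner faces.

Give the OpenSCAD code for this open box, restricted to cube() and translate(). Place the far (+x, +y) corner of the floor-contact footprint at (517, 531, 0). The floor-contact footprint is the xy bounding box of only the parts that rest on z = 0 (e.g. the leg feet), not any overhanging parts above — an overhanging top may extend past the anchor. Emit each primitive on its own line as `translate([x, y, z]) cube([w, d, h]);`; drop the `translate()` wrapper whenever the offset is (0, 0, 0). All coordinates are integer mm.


translate([173, 225, 0]) cube([344, 306, 17]);
translate([173, 225, 17]) cube([344, 17, 258]);
translate([173, 514, 17]) cube([344, 17, 258]);
translate([173, 242, 17]) cube([17, 272, 258]);
translate([500, 242, 17]) cube([17, 272, 258]);


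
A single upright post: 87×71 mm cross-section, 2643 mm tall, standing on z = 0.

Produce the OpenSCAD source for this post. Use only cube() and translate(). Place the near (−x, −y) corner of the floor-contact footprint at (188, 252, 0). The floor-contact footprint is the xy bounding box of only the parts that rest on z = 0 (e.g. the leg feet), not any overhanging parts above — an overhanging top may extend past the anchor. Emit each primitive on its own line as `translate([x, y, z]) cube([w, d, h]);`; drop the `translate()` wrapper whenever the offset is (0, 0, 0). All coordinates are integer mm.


translate([188, 252, 0]) cube([87, 71, 2643]);


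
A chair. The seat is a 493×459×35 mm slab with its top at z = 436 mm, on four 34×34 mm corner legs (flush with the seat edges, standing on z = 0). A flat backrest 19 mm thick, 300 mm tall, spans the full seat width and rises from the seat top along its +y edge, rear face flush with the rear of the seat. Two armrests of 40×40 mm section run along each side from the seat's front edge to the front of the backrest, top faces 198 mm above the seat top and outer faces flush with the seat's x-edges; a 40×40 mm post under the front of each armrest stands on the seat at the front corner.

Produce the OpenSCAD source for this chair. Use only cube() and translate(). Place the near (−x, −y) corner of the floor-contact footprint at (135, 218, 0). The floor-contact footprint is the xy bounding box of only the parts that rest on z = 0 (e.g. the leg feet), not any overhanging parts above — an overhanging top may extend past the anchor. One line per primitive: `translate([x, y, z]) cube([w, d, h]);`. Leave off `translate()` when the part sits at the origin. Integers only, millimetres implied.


// leg_h = 436 - 35 = 401
// arm post h = 198 - 40 = 158
translate([135, 218, 401]) cube([493, 459, 35]);
translate([135, 218, 0]) cube([34, 34, 401]);
translate([594, 218, 0]) cube([34, 34, 401]);
translate([135, 643, 0]) cube([34, 34, 401]);
translate([594, 643, 0]) cube([34, 34, 401]);
translate([135, 658, 436]) cube([493, 19, 300]);
translate([135, 218, 594]) cube([40, 440, 40]);
translate([588, 218, 594]) cube([40, 440, 40]);
translate([135, 218, 436]) cube([40, 40, 158]);
translate([588, 218, 436]) cube([40, 40, 158]);


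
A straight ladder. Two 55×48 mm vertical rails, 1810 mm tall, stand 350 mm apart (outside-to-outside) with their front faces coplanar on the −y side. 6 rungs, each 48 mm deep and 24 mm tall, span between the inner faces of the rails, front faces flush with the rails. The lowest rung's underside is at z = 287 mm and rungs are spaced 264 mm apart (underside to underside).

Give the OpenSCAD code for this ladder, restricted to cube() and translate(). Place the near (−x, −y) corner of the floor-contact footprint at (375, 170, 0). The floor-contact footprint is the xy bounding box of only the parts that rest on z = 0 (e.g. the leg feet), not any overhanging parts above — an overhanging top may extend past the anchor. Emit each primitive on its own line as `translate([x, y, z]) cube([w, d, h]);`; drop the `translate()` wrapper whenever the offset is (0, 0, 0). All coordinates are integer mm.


// rung span = 350 - 2*55 = 240
// rung[k] z = 287 + k*264
translate([375, 170, 0]) cube([55, 48, 1810]);
translate([670, 170, 0]) cube([55, 48, 1810]);
translate([430, 170, 287]) cube([240, 48, 24]);
translate([430, 170, 551]) cube([240, 48, 24]);
translate([430, 170, 815]) cube([240, 48, 24]);
translate([430, 170, 1079]) cube([240, 48, 24]);
translate([430, 170, 1343]) cube([240, 48, 24]);
translate([430, 170, 1607]) cube([240, 48, 24]);


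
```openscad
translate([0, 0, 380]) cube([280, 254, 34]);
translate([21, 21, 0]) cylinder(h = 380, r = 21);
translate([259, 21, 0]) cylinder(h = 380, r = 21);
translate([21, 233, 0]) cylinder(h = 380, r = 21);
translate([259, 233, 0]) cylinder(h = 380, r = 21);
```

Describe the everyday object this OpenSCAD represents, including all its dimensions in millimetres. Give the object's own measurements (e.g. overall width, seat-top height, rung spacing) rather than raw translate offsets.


A four-legged stool. The seat is a 280×254×34 mm slab whose top surface is at z = 414 mm; four round legs, each 42 mm in diameter, run from the floor (z = 0) to the underside of the seat, each leg's axis is inset half a diameter from the nearest pair of seat edges (so the leg's bounding box is flush with the corner).


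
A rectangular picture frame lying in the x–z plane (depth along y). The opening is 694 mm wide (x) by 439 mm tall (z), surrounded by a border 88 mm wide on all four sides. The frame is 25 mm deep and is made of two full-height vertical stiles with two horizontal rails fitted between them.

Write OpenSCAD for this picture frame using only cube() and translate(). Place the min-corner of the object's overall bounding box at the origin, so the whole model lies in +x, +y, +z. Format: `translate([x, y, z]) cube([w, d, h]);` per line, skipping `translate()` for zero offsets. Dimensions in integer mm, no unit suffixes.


cube([88, 25, 615]);
translate([782, 0, 0]) cube([88, 25, 615]);
translate([88, 0, 0]) cube([694, 25, 88]);
translate([88, 0, 527]) cube([694, 25, 88]);


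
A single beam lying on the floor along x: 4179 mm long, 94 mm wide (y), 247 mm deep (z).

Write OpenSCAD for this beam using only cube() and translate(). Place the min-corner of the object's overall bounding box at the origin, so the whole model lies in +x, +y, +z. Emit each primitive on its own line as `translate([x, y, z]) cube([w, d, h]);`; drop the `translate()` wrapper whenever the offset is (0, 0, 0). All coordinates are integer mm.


cube([4179, 94, 247]);


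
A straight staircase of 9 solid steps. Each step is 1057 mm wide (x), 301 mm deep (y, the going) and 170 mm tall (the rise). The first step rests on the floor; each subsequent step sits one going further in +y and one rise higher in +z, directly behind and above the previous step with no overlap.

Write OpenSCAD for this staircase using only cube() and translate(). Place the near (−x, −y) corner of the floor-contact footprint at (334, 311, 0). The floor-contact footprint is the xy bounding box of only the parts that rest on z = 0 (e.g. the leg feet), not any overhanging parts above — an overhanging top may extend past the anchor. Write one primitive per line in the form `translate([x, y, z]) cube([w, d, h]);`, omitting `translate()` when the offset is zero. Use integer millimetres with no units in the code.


translate([334, 311, 0]) cube([1057, 301, 170]);
translate([334, 612, 170]) cube([1057, 301, 170]);
translate([334, 913, 340]) cube([1057, 301, 170]);
translate([334, 1214, 510]) cube([1057, 301, 170]);
translate([334, 1515, 680]) cube([1057, 301, 170]);
translate([334, 1816, 850]) cube([1057, 301, 170]);
translate([334, 2117, 1020]) cube([1057, 301, 170]);
translate([334, 2418, 1190]) cube([1057, 301, 170]);
translate([334, 2719, 1360]) cube([1057, 301, 170]);


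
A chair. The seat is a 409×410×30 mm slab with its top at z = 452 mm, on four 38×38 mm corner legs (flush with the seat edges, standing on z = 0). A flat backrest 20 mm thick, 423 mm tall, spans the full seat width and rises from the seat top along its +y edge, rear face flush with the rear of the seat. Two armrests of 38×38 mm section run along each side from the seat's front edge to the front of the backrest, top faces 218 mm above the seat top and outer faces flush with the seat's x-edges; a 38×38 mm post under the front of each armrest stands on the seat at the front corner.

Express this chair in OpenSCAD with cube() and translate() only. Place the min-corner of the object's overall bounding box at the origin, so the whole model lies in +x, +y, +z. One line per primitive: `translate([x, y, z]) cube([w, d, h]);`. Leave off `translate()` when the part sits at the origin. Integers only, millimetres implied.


translate([0, 0, 422]) cube([409, 410, 30]);
cube([38, 38, 422]);
translate([371, 0, 0]) cube([38, 38, 422]);
translate([0, 372, 0]) cube([38, 38, 422]);
translate([371, 372, 0]) cube([38, 38, 422]);
translate([0, 390, 452]) cube([409, 20, 423]);
translate([0, 0, 632]) cube([38, 390, 38]);
translate([371, 0, 632]) cube([38, 390, 38]);
translate([0, 0, 452]) cube([38, 38, 180]);
translate([371, 0, 452]) cube([38, 38, 180]);


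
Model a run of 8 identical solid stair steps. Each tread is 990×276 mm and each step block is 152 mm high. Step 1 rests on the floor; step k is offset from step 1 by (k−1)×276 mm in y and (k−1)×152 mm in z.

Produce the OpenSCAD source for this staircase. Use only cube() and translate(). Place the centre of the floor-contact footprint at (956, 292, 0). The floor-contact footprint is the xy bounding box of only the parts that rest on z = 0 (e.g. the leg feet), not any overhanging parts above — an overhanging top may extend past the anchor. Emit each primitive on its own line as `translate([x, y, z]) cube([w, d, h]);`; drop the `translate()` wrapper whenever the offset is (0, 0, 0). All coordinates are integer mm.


translate([461, 154, 0]) cube([990, 276, 152]);
translate([461, 430, 152]) cube([990, 276, 152]);
translate([461, 706, 304]) cube([990, 276, 152]);
translate([461, 982, 456]) cube([990, 276, 152]);
translate([461, 1258, 608]) cube([990, 276, 152]);
translate([461, 1534, 760]) cube([990, 276, 152]);
translate([461, 1810, 912]) cube([990, 276, 152]);
translate([461, 2086, 1064]) cube([990, 276, 152]);


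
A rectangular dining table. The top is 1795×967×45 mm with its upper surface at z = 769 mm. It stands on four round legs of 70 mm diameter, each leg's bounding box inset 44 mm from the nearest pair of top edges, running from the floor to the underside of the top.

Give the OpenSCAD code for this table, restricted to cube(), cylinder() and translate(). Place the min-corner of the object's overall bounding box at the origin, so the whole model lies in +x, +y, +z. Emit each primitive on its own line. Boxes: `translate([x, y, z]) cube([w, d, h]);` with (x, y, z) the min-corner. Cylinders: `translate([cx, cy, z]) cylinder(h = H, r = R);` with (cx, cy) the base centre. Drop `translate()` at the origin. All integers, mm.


translate([0, 0, 724]) cube([1795, 967, 45]);
translate([79, 79, 0]) cylinder(h = 724, r = 35);
translate([1716, 79, 0]) cylinder(h = 724, r = 35);
translate([79, 888, 0]) cylinder(h = 724, r = 35);
translate([1716, 888, 0]) cylinder(h = 724, r = 35);


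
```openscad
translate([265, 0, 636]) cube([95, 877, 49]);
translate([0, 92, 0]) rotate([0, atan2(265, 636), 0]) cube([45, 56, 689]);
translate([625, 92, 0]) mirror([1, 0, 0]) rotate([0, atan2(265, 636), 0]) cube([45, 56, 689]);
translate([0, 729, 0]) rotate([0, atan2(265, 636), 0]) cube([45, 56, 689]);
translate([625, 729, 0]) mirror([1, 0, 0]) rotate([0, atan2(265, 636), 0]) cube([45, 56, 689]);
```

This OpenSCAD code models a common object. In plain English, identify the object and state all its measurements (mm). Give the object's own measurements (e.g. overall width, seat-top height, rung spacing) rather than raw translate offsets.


A sawhorse. A 95×877×49 mm beam (x, y, z) sits on two A-frame leg pairs. Each pair is two raked legs of 45×56 mm section (56 mm along y) splaying symmetrically in x. Each leg rises 636 mm vertically over 265 mm of horizontal reach and is 689 mm long along its own axis. Every leg's outer bottom edge rests on the floor and its outer top edge meets a bottom edge of the beam — the left legs (tilting toward +x) meet the beam's −x bottom edge, the right legs (their mirror images, tilting toward −x) meet its +x bottom edge — so the leg tops tuck under the beam, the beam's underside is 636 mm above the floor, and the feet are 625 mm apart outside-to-outside with the beam centred between them. The two leg pairs are set in 92 mm from either end of the beam.


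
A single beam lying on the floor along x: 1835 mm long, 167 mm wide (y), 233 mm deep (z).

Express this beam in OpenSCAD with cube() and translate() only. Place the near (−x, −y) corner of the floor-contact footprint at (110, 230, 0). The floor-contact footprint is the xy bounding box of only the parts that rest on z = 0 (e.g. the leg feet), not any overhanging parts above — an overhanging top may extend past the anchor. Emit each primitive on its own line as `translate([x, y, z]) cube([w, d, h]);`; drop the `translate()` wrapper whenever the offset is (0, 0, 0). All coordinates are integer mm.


translate([110, 230, 0]) cube([1835, 167, 233]);


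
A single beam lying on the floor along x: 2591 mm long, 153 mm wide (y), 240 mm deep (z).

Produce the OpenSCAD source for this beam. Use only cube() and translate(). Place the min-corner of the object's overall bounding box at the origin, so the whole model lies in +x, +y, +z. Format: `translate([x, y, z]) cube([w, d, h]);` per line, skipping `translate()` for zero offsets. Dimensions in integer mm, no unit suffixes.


cube([2591, 153, 240]);


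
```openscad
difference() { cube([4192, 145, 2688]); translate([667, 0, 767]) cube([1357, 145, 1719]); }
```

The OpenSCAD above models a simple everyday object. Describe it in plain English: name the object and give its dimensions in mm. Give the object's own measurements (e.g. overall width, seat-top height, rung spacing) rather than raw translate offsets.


A wall 4192 mm long (x), 145 mm thick (y), 2688 mm tall, with a rectangular window opening cut through it. The opening is 1357 mm wide and 1719 mm tall; its sill is at z = 767 mm and its near (−x) edge is 667 mm from the wall's −x end. The opening passes through the full wall thickness.


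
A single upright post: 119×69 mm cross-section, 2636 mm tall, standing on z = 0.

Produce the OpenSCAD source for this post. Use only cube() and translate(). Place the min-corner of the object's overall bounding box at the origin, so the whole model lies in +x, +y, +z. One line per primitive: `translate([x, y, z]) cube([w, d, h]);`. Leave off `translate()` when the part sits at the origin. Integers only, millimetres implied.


cube([119, 69, 2636]);


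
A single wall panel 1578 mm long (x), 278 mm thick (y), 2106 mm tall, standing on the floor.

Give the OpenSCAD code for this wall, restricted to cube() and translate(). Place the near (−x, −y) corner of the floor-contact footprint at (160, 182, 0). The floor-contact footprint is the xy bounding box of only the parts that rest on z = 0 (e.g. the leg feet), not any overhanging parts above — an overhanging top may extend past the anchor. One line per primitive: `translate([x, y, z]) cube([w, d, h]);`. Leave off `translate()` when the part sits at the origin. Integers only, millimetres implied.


translate([160, 182, 0]) cube([1578, 278, 2106]);
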